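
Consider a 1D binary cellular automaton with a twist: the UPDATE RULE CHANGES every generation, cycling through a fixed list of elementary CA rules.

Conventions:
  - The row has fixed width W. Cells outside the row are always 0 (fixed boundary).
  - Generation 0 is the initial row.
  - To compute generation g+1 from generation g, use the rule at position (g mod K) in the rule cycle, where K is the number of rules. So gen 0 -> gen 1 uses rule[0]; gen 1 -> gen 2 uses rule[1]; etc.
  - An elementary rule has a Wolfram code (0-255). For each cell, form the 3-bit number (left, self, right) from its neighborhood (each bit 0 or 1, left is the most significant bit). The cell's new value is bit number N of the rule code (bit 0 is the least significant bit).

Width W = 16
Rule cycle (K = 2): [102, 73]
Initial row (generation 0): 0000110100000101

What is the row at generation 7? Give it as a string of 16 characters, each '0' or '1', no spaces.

Gen 0: 0000110100000101
Gen 1 (rule 102): 0001011100001111
Gen 2 (rule 73): 1100010101101001
Gen 3 (rule 102): 0100111110111011
Gen 4 (rule 73): 0000100010101011
Gen 5 (rule 102): 0001100111111101
Gen 6 (rule 73): 1101100100000100
Gen 7 (rule 102): 0110101100001100

Answer: 0110101100001100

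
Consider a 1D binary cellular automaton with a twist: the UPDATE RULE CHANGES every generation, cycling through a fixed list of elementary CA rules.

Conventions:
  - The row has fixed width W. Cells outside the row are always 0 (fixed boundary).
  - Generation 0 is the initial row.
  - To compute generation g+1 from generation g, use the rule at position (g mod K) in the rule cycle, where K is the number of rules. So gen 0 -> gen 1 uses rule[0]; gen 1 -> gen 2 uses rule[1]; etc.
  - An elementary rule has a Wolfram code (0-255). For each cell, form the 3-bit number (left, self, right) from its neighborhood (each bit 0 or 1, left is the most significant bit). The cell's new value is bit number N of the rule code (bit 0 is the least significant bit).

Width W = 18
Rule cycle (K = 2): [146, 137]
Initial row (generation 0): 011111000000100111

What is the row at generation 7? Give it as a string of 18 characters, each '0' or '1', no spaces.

Answer: 011111111111101010

Derivation:
Gen 0: 011111000000100111
Gen 1 (rule 146): 101110100001011010
Gen 2 (rule 137): 001100001100010000
Gen 3 (rule 146): 010010010010101000
Gen 4 (rule 137): 000000000000000011
Gen 5 (rule 146): 000000000000000100
Gen 6 (rule 137): 111111111111110001
Gen 7 (rule 146): 011111111111101010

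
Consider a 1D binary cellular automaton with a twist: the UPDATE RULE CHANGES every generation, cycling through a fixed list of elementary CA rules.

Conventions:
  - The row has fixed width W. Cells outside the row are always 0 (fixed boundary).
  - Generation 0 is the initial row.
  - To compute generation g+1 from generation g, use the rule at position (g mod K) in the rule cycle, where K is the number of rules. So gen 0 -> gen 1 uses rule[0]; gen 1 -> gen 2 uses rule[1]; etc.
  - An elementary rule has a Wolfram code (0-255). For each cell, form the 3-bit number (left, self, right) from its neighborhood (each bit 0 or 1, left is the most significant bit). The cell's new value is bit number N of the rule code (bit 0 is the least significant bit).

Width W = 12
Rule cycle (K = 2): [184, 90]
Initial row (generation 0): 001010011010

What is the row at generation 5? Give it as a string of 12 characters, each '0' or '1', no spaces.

Gen 0: 001010011010
Gen 1 (rule 184): 000101010101
Gen 2 (rule 90): 001000000000
Gen 3 (rule 184): 000100000000
Gen 4 (rule 90): 001010000000
Gen 5 (rule 184): 000101000000

Answer: 000101000000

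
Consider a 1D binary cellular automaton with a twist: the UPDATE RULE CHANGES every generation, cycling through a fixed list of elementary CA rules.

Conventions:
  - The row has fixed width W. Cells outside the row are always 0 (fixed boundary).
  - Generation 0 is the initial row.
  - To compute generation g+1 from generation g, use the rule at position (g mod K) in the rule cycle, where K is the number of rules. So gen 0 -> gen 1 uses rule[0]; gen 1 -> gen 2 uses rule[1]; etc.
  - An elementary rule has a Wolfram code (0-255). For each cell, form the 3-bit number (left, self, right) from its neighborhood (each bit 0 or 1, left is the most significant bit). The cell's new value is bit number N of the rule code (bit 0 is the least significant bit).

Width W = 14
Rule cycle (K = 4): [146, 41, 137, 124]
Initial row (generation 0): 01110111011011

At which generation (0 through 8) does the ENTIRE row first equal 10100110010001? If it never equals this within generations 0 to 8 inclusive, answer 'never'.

Answer: never

Derivation:
Gen 0: 01110111011011
Gen 1 (rule 146): 10100010000000
Gen 2 (rule 41): 01001000111111
Gen 3 (rule 137): 00000010111110
Gen 4 (rule 124): 00000011100011
Gen 5 (rule 146): 00000101010100
Gen 6 (rule 41): 11110010101001
Gen 7 (rule 137): 11100000000000
Gen 8 (rule 124): 10110000000000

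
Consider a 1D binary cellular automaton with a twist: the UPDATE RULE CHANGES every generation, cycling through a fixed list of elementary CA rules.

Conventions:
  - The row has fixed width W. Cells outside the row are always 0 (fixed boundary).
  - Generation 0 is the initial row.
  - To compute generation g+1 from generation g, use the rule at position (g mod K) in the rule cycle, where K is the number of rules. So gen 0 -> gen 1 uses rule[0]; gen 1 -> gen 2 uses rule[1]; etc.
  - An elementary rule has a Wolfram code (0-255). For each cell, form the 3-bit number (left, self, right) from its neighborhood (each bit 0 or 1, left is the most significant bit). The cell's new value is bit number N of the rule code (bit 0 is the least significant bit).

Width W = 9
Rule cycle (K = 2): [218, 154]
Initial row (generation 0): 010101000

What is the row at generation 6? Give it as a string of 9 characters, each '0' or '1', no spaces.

Gen 0: 010101000
Gen 1 (rule 218): 100000100
Gen 2 (rule 154): 010001010
Gen 3 (rule 218): 101010001
Gen 4 (rule 154): 000001010
Gen 5 (rule 218): 000010001
Gen 6 (rule 154): 000101010

Answer: 000101010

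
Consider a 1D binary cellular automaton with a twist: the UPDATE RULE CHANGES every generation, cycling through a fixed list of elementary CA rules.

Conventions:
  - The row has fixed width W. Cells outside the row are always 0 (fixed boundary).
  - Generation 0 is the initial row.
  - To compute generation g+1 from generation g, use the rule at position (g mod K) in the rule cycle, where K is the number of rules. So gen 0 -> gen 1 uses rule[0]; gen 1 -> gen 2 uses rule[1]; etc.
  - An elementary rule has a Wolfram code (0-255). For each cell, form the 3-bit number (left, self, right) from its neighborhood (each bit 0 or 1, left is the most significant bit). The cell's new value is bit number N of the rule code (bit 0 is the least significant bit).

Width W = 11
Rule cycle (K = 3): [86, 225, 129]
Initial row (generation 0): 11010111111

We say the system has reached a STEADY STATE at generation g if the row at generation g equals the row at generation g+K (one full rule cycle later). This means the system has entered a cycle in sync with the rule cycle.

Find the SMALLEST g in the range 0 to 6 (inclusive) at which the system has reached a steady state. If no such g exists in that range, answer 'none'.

Gen 0: 11010111111
Gen 1 (rule 86): 01010000001
Gen 2 (rule 225): 00100111100
Gen 3 (rule 129): 10000011001
Gen 4 (rule 86): 11000101111
Gen 5 (rule 225): 01010010111
Gen 6 (rule 129): 00000000010
Gen 7 (rule 86): 00000000111
Gen 8 (rule 225): 11111110011
Gen 9 (rule 129): 01111100000

Answer: none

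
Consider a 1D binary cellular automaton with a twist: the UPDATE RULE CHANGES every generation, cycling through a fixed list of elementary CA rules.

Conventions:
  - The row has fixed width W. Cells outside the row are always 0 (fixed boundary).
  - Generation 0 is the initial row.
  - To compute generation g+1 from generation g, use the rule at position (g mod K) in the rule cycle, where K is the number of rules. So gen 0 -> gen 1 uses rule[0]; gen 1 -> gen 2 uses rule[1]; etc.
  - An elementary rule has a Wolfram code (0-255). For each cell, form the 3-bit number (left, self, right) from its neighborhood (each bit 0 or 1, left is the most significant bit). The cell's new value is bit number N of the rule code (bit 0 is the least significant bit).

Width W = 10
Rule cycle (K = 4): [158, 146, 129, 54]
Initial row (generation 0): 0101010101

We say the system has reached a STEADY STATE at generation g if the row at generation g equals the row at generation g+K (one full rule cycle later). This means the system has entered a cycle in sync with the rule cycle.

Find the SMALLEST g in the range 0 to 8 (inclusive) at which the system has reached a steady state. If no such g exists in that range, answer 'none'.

Gen 0: 0101010101
Gen 1 (rule 158): 1101010101
Gen 2 (rule 146): 0000000000
Gen 3 (rule 129): 1111111111
Gen 4 (rule 54): 0000000000
Gen 5 (rule 158): 0000000000
Gen 6 (rule 146): 0000000000
Gen 7 (rule 129): 1111111111
Gen 8 (rule 54): 0000000000
Gen 9 (rule 158): 0000000000
Gen 10 (rule 146): 0000000000
Gen 11 (rule 129): 1111111111
Gen 12 (rule 54): 0000000000

Answer: 2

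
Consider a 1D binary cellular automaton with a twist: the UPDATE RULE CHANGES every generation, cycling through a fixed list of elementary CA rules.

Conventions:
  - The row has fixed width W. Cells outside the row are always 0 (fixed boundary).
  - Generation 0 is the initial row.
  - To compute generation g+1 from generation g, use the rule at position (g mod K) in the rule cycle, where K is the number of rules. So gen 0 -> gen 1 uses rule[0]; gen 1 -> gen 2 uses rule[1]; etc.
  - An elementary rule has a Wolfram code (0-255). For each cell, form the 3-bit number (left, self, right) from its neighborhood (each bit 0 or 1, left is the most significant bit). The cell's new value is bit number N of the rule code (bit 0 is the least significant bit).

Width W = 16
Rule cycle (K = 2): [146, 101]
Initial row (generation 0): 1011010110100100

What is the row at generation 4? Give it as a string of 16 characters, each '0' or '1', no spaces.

Answer: 0000000011011111

Derivation:
Gen 0: 1011010110100100
Gen 1 (rule 146): 0000000000011010
Gen 2 (rule 101): 1111111111001110
Gen 3 (rule 146): 0111111110110101
Gen 4 (rule 101): 0000000011011111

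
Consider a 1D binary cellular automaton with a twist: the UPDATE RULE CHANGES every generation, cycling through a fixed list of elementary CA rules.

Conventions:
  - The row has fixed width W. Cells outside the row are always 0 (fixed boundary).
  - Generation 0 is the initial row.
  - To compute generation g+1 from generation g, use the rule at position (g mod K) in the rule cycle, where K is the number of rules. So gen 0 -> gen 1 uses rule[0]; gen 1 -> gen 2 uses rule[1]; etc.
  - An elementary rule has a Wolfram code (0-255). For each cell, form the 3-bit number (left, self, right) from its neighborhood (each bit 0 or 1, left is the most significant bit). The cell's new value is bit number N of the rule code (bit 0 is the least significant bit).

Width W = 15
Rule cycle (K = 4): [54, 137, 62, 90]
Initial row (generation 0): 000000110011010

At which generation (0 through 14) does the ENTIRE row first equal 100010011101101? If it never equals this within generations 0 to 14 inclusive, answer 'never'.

Answer: 3

Derivation:
Gen 0: 000000110011010
Gen 1 (rule 54): 000001001100111
Gen 2 (rule 137): 111100001000110
Gen 3 (rule 62): 100010011101101
Gen 4 (rule 90): 010101110101100
Gen 5 (rule 54): 111110001110010
Gen 6 (rule 137): 111100101100000
Gen 7 (rule 62): 100011111010000
Gen 8 (rule 90): 010110001001000
Gen 9 (rule 54): 111001011111100
Gen 10 (rule 137): 110000011111001
Gen 11 (rule 62): 101000110000111
Gen 12 (rule 90): 000101111001101
Gen 13 (rule 54): 001110000110011
Gen 14 (rule 137): 101100110100010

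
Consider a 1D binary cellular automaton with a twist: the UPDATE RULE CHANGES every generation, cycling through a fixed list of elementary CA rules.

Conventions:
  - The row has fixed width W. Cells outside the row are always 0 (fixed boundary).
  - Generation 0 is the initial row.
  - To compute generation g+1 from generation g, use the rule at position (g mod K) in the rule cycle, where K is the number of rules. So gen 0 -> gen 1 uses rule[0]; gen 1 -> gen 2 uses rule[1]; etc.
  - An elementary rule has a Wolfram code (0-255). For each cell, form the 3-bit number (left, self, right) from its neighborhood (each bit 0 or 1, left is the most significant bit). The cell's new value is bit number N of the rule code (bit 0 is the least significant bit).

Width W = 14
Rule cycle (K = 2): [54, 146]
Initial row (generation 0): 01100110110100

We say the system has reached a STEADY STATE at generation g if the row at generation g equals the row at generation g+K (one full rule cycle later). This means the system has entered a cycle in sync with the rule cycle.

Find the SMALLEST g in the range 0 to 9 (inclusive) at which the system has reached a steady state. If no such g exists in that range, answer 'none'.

Answer: 4

Derivation:
Gen 0: 01100110110100
Gen 1 (rule 54): 10011001001110
Gen 2 (rule 146): 01100110110101
Gen 3 (rule 54): 10011001001111
Gen 4 (rule 146): 01100110110110
Gen 5 (rule 54): 10011001001001
Gen 6 (rule 146): 01100110110110
Gen 7 (rule 54): 10011001001001
Gen 8 (rule 146): 01100110110110
Gen 9 (rule 54): 10011001001001
Gen 10 (rule 146): 01100110110110
Gen 11 (rule 54): 10011001001001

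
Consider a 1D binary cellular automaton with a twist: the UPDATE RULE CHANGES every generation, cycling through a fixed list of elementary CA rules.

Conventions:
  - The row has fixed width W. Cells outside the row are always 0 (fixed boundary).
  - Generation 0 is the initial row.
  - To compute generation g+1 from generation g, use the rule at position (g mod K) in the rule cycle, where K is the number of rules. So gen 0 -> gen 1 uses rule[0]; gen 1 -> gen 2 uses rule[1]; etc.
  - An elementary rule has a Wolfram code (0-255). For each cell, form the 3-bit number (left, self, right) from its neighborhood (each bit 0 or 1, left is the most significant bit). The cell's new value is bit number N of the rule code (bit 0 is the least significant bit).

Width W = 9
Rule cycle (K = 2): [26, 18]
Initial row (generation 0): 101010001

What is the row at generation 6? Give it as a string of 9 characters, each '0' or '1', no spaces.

Gen 0: 101010001
Gen 1 (rule 26): 000001010
Gen 2 (rule 18): 000010001
Gen 3 (rule 26): 000101010
Gen 4 (rule 18): 001000001
Gen 5 (rule 26): 010100010
Gen 6 (rule 18): 100010101

Answer: 100010101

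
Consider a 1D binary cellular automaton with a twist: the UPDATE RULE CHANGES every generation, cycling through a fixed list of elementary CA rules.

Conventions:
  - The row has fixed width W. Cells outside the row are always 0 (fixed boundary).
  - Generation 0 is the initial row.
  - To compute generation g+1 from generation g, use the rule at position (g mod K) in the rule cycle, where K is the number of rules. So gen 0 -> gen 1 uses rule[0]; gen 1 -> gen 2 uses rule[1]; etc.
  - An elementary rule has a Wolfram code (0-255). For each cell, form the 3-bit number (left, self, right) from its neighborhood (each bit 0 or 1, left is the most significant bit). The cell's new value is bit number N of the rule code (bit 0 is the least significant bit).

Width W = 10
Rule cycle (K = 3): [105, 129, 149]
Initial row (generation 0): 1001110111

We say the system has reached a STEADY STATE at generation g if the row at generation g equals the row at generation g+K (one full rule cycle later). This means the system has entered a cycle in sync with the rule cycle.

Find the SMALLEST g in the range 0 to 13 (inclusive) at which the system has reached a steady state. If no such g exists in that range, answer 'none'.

Answer: none

Derivation:
Gen 0: 1001110111
Gen 1 (rule 105): 0001011101
Gen 2 (rule 129): 1100001000
Gen 3 (rule 149): 0011101111
Gen 4 (rule 105): 1010111001
Gen 5 (rule 129): 0000010000
Gen 6 (rule 149): 1111011111
Gen 7 (rule 105): 1001110001
Gen 8 (rule 129): 0000100100
Gen 9 (rule 149): 1110110111
Gen 10 (rule 105): 1011111101
Gen 11 (rule 129): 0001111000
Gen 12 (rule 149): 1100110111
Gen 13 (rule 105): 1100111101
Gen 14 (rule 129): 0000011000
Gen 15 (rule 149): 1111000111
Gen 16 (rule 105): 1001010101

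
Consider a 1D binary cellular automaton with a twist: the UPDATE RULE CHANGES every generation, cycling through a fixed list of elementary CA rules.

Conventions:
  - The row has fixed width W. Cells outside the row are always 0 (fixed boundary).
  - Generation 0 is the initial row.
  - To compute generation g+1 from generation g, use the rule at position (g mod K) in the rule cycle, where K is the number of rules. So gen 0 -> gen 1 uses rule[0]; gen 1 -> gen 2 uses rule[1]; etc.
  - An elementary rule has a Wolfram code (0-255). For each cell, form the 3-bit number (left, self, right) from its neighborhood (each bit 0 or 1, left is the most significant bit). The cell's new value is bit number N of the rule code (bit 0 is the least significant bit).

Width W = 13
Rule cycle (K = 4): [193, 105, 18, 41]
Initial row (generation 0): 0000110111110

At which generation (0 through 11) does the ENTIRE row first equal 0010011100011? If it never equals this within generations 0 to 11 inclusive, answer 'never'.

Gen 0: 0000110111110
Gen 1 (rule 193): 1110010011110
Gen 2 (rule 105): 1010000010010
Gen 3 (rule 18): 0001000101101
Gen 4 (rule 41): 1100010011010
Gen 5 (rule 193): 0101000001000
Gen 6 (rule 105): 0010011100011
Gen 7 (rule 18): 0101100010100
Gen 8 (rule 41): 0011001001001
Gen 9 (rule 193): 1001000000000
Gen 10 (rule 105): 0000011111111
Gen 11 (rule 18): 0000100000000

Answer: 6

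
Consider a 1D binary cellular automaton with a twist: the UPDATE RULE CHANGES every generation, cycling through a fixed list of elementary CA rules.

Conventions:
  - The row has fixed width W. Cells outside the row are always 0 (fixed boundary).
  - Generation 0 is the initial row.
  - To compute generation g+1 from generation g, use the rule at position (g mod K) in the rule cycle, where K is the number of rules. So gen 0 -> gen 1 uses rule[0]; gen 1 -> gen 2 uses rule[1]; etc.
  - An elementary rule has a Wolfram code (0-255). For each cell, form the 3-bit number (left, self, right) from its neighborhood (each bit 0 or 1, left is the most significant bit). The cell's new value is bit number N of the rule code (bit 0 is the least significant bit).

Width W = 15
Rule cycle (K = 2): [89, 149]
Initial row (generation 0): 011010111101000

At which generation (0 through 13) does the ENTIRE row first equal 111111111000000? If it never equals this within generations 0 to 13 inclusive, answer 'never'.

Gen 0: 011010111101000
Gen 1 (rule 89): 011000100100111
Gen 2 (rule 149): 000110110110010
Gen 3 (rule 89): 110110110111001
Gen 4 (rule 149): 000000000010101
Gen 5 (rule 89): 111111111000000
Gen 6 (rule 149): 011111110111111
Gen 7 (rule 89): 010000010100001
Gen 8 (rule 149): 011111010111101
Gen 9 (rule 89): 010001000100100
Gen 10 (rule 149): 011101110110111
Gen 11 (rule 89): 010101010110101
Gen 12 (rule 149): 010101010000101
Gen 13 (rule 89): 000000001110000

Answer: 5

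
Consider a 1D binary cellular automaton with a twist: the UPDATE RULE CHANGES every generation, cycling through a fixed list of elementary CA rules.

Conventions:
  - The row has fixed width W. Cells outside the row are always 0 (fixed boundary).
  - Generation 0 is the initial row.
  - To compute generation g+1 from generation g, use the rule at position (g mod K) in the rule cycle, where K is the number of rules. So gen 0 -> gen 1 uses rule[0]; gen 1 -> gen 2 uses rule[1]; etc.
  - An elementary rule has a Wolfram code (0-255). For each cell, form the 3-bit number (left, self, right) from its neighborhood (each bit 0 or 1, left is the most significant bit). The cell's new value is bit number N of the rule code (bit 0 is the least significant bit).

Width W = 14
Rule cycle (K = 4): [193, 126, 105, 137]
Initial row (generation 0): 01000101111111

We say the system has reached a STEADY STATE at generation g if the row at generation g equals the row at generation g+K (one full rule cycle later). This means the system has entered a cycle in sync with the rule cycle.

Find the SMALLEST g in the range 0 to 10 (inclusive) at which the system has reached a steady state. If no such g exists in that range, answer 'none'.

Answer: none

Derivation:
Gen 0: 01000101111111
Gen 1 (rule 193): 00010000111111
Gen 2 (rule 126): 00111001100001
Gen 3 (rule 105): 10101001101100
Gen 4 (rule 137): 00000001001001
Gen 5 (rule 193): 11111100000000
Gen 6 (rule 126): 10000110000000
Gen 7 (rule 105): 00110110111111
Gen 8 (rule 137): 10100100111110
Gen 9 (rule 193): 00000000011110
Gen 10 (rule 126): 00000000110011
Gen 11 (rule 105): 11111110110011
Gen 12 (rule 137): 11111100100010
Gen 13 (rule 193): 01111100001000
Gen 14 (rule 126): 11000110011100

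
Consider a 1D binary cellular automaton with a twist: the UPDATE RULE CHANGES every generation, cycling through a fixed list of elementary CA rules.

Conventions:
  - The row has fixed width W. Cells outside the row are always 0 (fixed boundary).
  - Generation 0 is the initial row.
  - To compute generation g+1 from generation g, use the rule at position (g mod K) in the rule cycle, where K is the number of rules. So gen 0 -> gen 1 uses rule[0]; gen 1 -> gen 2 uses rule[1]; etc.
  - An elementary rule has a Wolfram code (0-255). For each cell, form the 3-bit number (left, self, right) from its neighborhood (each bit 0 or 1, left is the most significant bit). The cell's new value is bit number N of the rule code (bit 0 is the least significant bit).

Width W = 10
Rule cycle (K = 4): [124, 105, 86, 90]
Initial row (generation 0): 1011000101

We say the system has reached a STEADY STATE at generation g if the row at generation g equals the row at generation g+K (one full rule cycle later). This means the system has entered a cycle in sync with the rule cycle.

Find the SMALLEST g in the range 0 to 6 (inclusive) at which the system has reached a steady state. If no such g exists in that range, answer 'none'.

Gen 0: 1011000101
Gen 1 (rule 124): 1111100111
Gen 2 (rule 105): 1000100101
Gen 3 (rule 86): 1101111101
Gen 4 (rule 90): 1101000100
Gen 5 (rule 124): 1111100110
Gen 6 (rule 105): 1000100110
Gen 7 (rule 86): 1101111011
Gen 8 (rule 90): 1101001011
Gen 9 (rule 124): 1111101111
Gen 10 (rule 105): 1000111001

Answer: none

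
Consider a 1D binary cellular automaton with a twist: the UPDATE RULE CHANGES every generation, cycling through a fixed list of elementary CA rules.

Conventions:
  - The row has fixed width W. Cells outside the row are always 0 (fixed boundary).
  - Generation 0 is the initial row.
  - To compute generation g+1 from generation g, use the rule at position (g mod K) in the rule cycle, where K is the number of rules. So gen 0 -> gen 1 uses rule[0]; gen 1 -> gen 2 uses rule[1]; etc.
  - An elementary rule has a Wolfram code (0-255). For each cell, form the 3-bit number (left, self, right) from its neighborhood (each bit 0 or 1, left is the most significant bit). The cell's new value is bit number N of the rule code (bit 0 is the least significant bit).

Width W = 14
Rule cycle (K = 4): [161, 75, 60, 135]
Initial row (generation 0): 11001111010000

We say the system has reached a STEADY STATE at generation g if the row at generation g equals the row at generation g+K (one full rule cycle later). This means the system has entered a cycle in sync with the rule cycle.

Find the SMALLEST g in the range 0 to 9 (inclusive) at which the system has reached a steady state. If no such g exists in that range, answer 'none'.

Answer: none

Derivation:
Gen 0: 11001111010000
Gen 1 (rule 161): 00000110100111
Gen 2 (rule 75): 11111110001101
Gen 3 (rule 60): 10000001001011
Gen 4 (rule 135): 10111111011000
Gen 5 (rule 161): 01011110100011
Gen 6 (rule 75): 10010010001111
Gen 7 (rule 60): 11011011001000
Gen 8 (rule 135): 00000000011011
Gen 9 (rule 161): 11111111000100
Gen 10 (rule 75): 10000001011001
Gen 11 (rule 60): 11000001110101
Gen 12 (rule 135): 00011110100101
Gen 13 (rule 161): 11001101000010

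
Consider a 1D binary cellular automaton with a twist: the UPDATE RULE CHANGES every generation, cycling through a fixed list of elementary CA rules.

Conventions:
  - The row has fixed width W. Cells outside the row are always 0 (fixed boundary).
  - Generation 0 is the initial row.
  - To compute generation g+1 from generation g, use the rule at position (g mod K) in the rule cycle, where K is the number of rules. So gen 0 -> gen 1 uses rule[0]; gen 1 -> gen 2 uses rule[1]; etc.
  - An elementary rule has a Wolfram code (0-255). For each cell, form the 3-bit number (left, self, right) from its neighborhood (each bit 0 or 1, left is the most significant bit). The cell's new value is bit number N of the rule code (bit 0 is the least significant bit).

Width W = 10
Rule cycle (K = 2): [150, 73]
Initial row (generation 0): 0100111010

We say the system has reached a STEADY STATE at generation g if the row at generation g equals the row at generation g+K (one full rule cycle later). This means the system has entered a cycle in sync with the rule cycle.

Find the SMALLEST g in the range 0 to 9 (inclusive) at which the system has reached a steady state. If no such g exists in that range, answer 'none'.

Gen 0: 0100111010
Gen 1 (rule 150): 1111010011
Gen 2 (rule 73): 1001000011
Gen 3 (rule 150): 1111100100
Gen 4 (rule 73): 1000100001
Gen 5 (rule 150): 1101110011
Gen 6 (rule 73): 1101010011
Gen 7 (rule 150): 0001011100
Gen 8 (rule 73): 1100010101
Gen 9 (rule 150): 0010110101
Gen 10 (rule 73): 1000110000
Gen 11 (rule 150): 1101001000

Answer: none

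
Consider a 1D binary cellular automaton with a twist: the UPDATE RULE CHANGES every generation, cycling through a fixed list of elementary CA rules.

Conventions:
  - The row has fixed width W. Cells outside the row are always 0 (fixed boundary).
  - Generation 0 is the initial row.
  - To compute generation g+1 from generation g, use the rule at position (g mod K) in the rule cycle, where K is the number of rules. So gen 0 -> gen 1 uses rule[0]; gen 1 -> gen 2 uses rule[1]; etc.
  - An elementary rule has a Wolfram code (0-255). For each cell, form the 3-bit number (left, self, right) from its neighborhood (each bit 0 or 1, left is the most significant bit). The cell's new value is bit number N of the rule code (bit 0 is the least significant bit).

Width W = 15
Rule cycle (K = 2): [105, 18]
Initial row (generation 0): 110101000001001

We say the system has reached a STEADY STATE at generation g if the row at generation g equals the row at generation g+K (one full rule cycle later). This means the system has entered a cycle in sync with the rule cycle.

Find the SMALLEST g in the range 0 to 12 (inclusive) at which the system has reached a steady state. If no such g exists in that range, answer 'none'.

Gen 0: 110101000001001
Gen 1 (rule 105): 111010011100000
Gen 2 (rule 18): 000001100010000
Gen 3 (rule 105): 111101101000111
Gen 4 (rule 18): 000000000101000
Gen 5 (rule 105): 111111110010011
Gen 6 (rule 18): 000000001101100
Gen 7 (rule 105): 111111101111101
Gen 8 (rule 18): 000000000000000
Gen 9 (rule 105): 111111111111111
Gen 10 (rule 18): 000000000000000
Gen 11 (rule 105): 111111111111111
Gen 12 (rule 18): 000000000000000
Gen 13 (rule 105): 111111111111111
Gen 14 (rule 18): 000000000000000

Answer: 8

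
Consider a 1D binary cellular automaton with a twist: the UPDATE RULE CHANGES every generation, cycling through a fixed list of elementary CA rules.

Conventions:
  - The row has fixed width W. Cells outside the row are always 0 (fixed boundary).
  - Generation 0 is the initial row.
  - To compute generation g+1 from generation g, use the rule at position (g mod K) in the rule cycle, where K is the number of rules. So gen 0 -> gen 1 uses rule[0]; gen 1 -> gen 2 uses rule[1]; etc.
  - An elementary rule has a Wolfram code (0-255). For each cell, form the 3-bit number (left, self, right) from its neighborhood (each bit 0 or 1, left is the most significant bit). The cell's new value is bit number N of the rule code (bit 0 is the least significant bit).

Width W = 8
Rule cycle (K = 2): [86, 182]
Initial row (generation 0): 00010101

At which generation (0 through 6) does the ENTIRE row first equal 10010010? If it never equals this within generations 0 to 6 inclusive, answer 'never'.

Answer: never

Derivation:
Gen 0: 00010101
Gen 1 (rule 86): 00110101
Gen 2 (rule 182): 01001111
Gen 3 (rule 86): 11110001
Gen 4 (rule 182): 01101011
Gen 5 (rule 86): 10101001
Gen 6 (rule 182): 11111111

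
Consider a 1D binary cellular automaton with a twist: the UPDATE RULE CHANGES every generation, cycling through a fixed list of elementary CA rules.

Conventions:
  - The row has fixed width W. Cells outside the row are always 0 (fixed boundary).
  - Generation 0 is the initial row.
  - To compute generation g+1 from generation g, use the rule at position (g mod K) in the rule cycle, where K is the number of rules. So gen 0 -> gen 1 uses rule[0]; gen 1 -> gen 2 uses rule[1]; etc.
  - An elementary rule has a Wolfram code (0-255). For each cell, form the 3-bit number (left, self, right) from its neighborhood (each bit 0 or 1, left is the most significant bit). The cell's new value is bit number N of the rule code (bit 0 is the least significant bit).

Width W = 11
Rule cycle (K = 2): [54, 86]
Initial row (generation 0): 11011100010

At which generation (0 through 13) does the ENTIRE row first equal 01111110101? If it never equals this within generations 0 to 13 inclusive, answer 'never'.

Gen 0: 11011100010
Gen 1 (rule 54): 00100010111
Gen 2 (rule 86): 01110110001
Gen 3 (rule 54): 10001001011
Gen 4 (rule 86): 11011111001
Gen 5 (rule 54): 00100000111
Gen 6 (rule 86): 01110001001
Gen 7 (rule 54): 10001011111
Gen 8 (rule 86): 11011000001
Gen 9 (rule 54): 00100100011
Gen 10 (rule 86): 01111110101
Gen 11 (rule 54): 10000001111
Gen 12 (rule 86): 11000010001
Gen 13 (rule 54): 00100111011

Answer: 10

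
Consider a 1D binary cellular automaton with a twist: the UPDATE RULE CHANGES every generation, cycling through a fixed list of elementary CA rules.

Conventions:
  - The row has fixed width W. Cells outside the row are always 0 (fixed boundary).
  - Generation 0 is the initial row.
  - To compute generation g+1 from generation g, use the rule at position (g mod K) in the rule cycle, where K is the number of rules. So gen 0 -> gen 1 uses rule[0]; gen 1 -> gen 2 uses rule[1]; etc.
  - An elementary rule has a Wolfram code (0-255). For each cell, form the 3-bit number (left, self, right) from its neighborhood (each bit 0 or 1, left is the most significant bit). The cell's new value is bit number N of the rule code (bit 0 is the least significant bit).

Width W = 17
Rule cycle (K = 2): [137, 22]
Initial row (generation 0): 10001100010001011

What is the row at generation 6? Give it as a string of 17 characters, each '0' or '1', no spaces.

Answer: 00011000110111000

Derivation:
Gen 0: 10001100010001011
Gen 1 (rule 137): 00101001000100010
Gen 2 (rule 22): 01101111101110111
Gen 3 (rule 137): 01001111001100110
Gen 4 (rule 22): 11110000110011001
Gen 5 (rule 137): 11100110100010000
Gen 6 (rule 22): 00011000110111000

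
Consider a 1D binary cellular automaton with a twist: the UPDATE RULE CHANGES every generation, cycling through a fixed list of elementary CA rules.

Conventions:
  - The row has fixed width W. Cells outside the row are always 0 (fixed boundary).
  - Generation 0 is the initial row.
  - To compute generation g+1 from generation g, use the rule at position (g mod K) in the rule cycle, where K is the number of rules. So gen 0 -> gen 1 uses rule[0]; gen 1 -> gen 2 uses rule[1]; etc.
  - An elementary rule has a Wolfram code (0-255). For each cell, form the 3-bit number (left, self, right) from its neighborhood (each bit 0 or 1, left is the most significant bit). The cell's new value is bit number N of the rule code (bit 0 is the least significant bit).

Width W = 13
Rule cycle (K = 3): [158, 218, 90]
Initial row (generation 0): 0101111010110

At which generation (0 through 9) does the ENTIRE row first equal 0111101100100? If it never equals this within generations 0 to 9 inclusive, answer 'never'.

Gen 0: 0101111010110
Gen 1 (rule 158): 1101110010101
Gen 2 (rule 218): 1101111100000
Gen 3 (rule 90): 1101000110000
Gen 4 (rule 158): 1001101101000
Gen 5 (rule 218): 0111101100100
Gen 6 (rule 90): 1100101111010
Gen 7 (rule 158): 1011101110011
Gen 8 (rule 218): 0011101111111
Gen 9 (rule 90): 0110101000001

Answer: 5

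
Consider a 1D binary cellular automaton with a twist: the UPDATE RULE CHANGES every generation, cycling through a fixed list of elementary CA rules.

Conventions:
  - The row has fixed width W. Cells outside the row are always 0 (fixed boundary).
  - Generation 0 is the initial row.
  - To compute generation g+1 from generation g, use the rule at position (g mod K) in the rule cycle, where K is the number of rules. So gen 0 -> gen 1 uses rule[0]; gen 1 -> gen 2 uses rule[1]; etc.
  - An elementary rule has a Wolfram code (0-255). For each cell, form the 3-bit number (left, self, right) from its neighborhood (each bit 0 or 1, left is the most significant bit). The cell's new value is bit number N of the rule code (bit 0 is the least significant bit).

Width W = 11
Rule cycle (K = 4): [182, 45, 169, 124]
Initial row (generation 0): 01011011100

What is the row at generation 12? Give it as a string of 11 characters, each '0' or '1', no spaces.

Answer: 11101111000

Derivation:
Gen 0: 01011011100
Gen 1 (rule 182): 11100101010
Gen 2 (rule 45): 10000111110
Gen 3 (rule 169): 00110111100
Gen 4 (rule 124): 00111100110
Gen 5 (rule 182): 01011011001
Gen 6 (rule 45): 01110110001
Gen 7 (rule 169): 01101100100
Gen 8 (rule 124): 01111110110
Gen 9 (rule 182): 10111101001
Gen 10 (rule 45): 11100011001
Gen 11 (rule 169): 11001010000
Gen 12 (rule 124): 11101111000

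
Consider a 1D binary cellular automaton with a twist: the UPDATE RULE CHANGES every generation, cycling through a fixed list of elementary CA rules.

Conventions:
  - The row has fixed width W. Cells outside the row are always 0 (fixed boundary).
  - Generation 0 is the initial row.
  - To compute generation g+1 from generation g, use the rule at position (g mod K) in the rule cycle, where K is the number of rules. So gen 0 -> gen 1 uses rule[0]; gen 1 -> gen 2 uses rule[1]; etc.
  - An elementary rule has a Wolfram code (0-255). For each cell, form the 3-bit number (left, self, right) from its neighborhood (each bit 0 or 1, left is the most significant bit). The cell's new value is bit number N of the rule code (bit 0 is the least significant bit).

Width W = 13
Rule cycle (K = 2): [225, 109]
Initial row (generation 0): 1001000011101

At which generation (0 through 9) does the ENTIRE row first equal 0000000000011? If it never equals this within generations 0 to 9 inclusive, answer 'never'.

Gen 0: 1001000011101
Gen 1 (rule 225): 0000011001110
Gen 2 (rule 109): 1111011001010
Gen 3 (rule 225): 0111101000100
Gen 4 (rule 109): 0100111010101
Gen 5 (rule 225): 0000011101010
Gen 6 (rule 109): 1111010111110
Gen 7 (rule 225): 0111101011110
Gen 8 (rule 109): 0100111110010
Gen 9 (rule 225): 0000011110000

Answer: never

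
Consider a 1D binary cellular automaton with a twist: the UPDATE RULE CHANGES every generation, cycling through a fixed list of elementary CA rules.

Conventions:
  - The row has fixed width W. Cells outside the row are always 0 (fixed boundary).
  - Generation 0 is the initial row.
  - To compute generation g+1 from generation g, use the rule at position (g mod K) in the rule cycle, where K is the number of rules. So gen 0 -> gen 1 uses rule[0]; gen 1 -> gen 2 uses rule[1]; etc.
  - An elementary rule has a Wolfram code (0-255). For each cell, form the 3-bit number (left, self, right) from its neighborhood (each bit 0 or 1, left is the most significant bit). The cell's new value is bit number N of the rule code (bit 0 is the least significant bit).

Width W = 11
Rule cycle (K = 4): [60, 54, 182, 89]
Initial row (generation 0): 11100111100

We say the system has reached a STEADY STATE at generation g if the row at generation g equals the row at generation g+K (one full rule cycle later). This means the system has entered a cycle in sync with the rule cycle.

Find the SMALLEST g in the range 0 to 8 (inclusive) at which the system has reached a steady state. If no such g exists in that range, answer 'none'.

Answer: none

Derivation:
Gen 0: 11100111100
Gen 1 (rule 60): 10010100010
Gen 2 (rule 54): 11111110111
Gen 3 (rule 182): 01111101010
Gen 4 (rule 89): 01000100001
Gen 5 (rule 60): 01100110001
Gen 6 (rule 54): 10011001011
Gen 7 (rule 182): 11100111100
Gen 8 (rule 89): 10110100111
Gen 9 (rule 60): 11101110100
Gen 10 (rule 54): 00010001110
Gen 11 (rule 182): 00111010101
Gen 12 (rule 89): 10101000000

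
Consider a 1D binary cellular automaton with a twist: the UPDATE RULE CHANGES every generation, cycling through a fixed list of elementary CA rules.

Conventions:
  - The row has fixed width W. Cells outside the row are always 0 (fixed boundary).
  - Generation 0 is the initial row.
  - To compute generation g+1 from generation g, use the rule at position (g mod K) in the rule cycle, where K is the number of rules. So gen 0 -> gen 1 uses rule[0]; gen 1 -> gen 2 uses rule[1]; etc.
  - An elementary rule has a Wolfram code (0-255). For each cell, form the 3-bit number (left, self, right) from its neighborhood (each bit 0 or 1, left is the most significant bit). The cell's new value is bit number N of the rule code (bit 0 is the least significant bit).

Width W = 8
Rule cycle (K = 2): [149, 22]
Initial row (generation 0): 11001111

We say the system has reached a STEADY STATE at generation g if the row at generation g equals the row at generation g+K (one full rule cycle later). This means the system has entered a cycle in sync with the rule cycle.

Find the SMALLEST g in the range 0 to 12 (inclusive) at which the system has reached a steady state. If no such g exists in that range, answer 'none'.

Gen 0: 11001111
Gen 1 (rule 149): 00100110
Gen 2 (rule 22): 01111001
Gen 3 (rule 149): 00110101
Gen 4 (rule 22): 01000101
Gen 5 (rule 149): 01110101
Gen 6 (rule 22): 10000101
Gen 7 (rule 149): 11110101
Gen 8 (rule 22): 00000101
Gen 9 (rule 149): 11110101
Gen 10 (rule 22): 00000101
Gen 11 (rule 149): 11110101
Gen 12 (rule 22): 00000101
Gen 13 (rule 149): 11110101
Gen 14 (rule 22): 00000101

Answer: 7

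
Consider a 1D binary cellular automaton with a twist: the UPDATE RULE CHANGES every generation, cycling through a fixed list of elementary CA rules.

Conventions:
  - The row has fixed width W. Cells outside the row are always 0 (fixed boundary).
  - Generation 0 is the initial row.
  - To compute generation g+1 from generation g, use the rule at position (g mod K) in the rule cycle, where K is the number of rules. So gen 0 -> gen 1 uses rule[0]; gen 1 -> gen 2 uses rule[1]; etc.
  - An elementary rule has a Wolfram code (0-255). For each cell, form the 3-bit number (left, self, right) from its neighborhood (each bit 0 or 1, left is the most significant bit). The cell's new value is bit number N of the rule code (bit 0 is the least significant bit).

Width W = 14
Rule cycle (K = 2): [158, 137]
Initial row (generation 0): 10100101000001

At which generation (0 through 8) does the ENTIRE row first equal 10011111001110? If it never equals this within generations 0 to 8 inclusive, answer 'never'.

Gen 0: 10100101000001
Gen 1 (rule 158): 10111101100011
Gen 2 (rule 137): 00111001001010
Gen 3 (rule 158): 01110111111011
Gen 4 (rule 137): 01100111110010
Gen 5 (rule 158): 11011111101111
Gen 6 (rule 137): 10011111001110
Gen 7 (rule 158): 11111110111101
Gen 8 (rule 137): 11111100111000

Answer: 6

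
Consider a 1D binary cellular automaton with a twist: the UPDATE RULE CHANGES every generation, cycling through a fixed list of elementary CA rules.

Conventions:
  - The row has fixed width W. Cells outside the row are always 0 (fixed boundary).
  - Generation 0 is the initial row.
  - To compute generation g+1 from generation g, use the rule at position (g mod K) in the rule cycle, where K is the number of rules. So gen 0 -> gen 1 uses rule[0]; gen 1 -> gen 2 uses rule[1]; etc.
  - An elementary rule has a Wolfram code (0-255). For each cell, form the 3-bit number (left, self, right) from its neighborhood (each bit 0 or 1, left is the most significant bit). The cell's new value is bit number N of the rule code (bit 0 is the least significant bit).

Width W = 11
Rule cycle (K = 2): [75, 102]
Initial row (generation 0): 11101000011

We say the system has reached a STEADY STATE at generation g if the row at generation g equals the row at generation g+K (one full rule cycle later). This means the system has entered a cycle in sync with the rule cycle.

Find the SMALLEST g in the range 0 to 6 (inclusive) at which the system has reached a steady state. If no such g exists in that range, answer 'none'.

Answer: none

Derivation:
Gen 0: 11101000011
Gen 1 (rule 75): 10100011111
Gen 2 (rule 102): 11100100001
Gen 3 (rule 75): 10101001110
Gen 4 (rule 102): 11111010010
Gen 5 (rule 75): 10001000100
Gen 6 (rule 102): 10011001100
Gen 7 (rule 75): 00111011101
Gen 8 (rule 102): 01001100111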